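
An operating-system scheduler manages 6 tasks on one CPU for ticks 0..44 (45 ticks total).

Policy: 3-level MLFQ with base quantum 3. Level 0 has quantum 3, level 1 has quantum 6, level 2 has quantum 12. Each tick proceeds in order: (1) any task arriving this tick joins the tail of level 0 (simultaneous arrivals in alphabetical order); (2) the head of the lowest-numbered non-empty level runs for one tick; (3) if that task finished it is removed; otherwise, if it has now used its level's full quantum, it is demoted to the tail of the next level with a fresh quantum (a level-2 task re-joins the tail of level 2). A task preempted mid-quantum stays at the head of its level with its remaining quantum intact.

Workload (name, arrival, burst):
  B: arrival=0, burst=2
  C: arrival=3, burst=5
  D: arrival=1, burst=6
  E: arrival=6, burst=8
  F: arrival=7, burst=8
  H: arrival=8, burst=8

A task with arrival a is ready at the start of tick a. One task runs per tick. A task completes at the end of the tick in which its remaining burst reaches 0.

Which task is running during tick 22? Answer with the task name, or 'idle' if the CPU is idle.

running at tick 22 = E

t=0: L0/L1/L2 = B/-/- → run B
t=1: L0/L1/L2 = BD/-/- → run B
t=2: L0/L1/L2 = D/-/- → run D
t=3: L0/L1/L2 = DC/-/- → run D
t=4: L0/L1/L2 = DC/-/- → run D
t=5: L0/L1/L2 = C/D/- → run C
t=6: L0/L1/L2 = CE/D/- → run C
t=7: L0/L1/L2 = CEF/D/- → run C
t=8: L0/L1/L2 = EFH/DC/- → run E
t=9: L0/L1/L2 = EFH/DC/- → run E
t=10: L0/L1/L2 = EFH/DC/- → run E
t=11: L0/L1/L2 = FH/DCE/- → run F
t=12: L0/L1/L2 = FH/DCE/- → run F
t=13: L0/L1/L2 = FH/DCE/- → run F
t=14: L0/L1/L2 = H/DCEF/- → run H
t=15: L0/L1/L2 = H/DCEF/- → run H
t=16: L0/L1/L2 = H/DCEF/- → run H
t=17: L0/L1/L2 = -/DCEFH/- → run D
t=18: L0/L1/L2 = -/DCEFH/- → run D
t=19: L0/L1/L2 = -/DCEFH/- → run D
t=20: L0/L1/L2 = -/CEFH/- → run C
t=21: L0/L1/L2 = -/CEFH/- → run C
t=22: L0/L1/L2 = -/EFH/- → run E
t=23: L0/L1/L2 = -/EFH/- → run E
t=24: L0/L1/L2 = -/EFH/- → run E
t=25: L0/L1/L2 = -/EFH/- → run E
t=26: L0/L1/L2 = -/EFH/- → run E
t=27: L0/L1/L2 = -/FH/- → run F
t=28: L0/L1/L2 = -/FH/- → run F
t=29: L0/L1/L2 = -/FH/- → run F
t=30: L0/L1/L2 = -/FH/- → run F
t=31: L0/L1/L2 = -/FH/- → run F
t=32: L0/L1/L2 = -/H/- → run H
t=33: L0/L1/L2 = -/H/- → run H
t=34: L0/L1/L2 = -/H/- → run H
t=35: L0/L1/L2 = -/H/- → run H
t=36: L0/L1/L2 = -/H/- → run H
t=37: (idle)
t=38: (idle)
t=39: (idle)
t=40: (idle)
t=41: (idle)
t=42: (idle)
t=43: (idle)
t=44: (idle)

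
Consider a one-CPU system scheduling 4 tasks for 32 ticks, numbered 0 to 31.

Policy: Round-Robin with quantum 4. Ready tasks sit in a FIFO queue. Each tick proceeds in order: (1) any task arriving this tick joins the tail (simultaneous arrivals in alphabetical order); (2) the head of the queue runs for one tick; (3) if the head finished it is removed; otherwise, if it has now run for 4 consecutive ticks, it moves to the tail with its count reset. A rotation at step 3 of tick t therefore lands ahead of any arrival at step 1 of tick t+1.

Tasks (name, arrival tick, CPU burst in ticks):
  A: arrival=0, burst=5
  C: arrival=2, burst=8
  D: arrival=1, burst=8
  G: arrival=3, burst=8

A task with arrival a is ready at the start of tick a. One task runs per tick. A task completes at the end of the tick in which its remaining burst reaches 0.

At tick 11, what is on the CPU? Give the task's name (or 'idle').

running at tick 11 = C

t=0: queue=[A] q_used=0 → run A
t=1: queue=[A,D] q_used=1 → run A
t=2: queue=[A,D,C] q_used=2 → run A
t=3: queue=[A,D,C,G] q_used=3 → run A
t=4: queue=[D,C,G,A] q_used=0 → run D
t=5: queue=[D,C,G,A] q_used=1 → run D
t=6: queue=[D,C,G,A] q_used=2 → run D
t=7: queue=[D,C,G,A] q_used=3 → run D
t=8: queue=[C,G,A,D] q_used=0 → run C
t=9: queue=[C,G,A,D] q_used=1 → run C
t=10: queue=[C,G,A,D] q_used=2 → run C
t=11: queue=[C,G,A,D] q_used=3 → run C
t=12: queue=[G,A,D,C] q_used=0 → run G
t=13: queue=[G,A,D,C] q_used=1 → run G
t=14: queue=[G,A,D,C] q_used=2 → run G
t=15: queue=[G,A,D,C] q_used=3 → run G
t=16: queue=[A,D,C,G] q_used=0 → run A
t=17: queue=[D,C,G] q_used=0 → run D
t=18: queue=[D,C,G] q_used=1 → run D
t=19: queue=[D,C,G] q_used=2 → run D
t=20: queue=[D,C,G] q_used=3 → run D
t=21: queue=[C,G] q_used=0 → run C
t=22: queue=[C,G] q_used=1 → run C
t=23: queue=[C,G] q_used=2 → run C
t=24: queue=[C,G] q_used=3 → run C
t=25: queue=[G] q_used=0 → run G
t=26: queue=[G] q_used=1 → run G
t=27: queue=[G] q_used=2 → run G
t=28: queue=[G] q_used=3 → run G
t=29: (idle)
t=30: (idle)
t=31: (idle)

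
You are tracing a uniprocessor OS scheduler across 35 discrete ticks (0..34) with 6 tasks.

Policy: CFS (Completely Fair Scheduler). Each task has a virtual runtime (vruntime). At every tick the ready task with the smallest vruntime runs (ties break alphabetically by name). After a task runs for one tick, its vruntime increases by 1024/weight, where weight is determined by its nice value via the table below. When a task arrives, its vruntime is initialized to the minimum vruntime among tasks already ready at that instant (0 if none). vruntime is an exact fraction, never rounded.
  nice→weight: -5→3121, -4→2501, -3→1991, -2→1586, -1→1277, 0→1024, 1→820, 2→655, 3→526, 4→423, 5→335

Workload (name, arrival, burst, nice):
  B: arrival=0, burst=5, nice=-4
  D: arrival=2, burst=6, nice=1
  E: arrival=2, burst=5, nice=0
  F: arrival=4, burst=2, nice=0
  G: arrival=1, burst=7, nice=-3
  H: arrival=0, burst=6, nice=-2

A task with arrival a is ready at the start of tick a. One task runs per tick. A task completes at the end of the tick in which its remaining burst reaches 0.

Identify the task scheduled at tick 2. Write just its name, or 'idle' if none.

t=0: vr[B=0 H=0] → run B
t=1: vr[B=1024/2501 G=0 H=0] → run G
t=2: vr[B=1024/2501 D=0 E=0 G=1024/1991 H=0] → run D
t=3: vr[B=1024/2501 D=256/205 E=0 G=1024/1991 H=0] → run E
t=4: vr[B=1024/2501 D=256/205 E=1 F=0 G=1024/1991 H=0] → run F
t=5: vr[B=1024/2501 D=256/205 E=1 F=1 G=1024/1991 H=0] → run H
t=6: vr[B=1024/2501 D=256/205 E=1 F=1 G=1024/1991 H=512/793] → run B
t=7: vr[B=2048/2501 D=256/205 E=1 F=1 G=1024/1991 H=512/793] → run G
t=8: vr[B=2048/2501 D=256/205 E=1 F=1 G=2048/1991 H=512/793] → run H
t=9: vr[B=2048/2501 D=256/205 E=1 F=1 G=2048/1991 H=1024/793] → run B
t=10: vr[B=3072/2501 D=256/205 E=1 F=1 G=2048/1991 H=1024/793] → run E
t=11: vr[B=3072/2501 D=256/205 E=2 F=1 G=2048/1991 H=1024/793] → run F
t=12: vr[B=3072/2501 D=256/205 E=2 G=2048/1991 H=1024/793] → run G
t=13: vr[B=3072/2501 D=256/205 E=2 G=3072/1991 H=1024/793] → run B
t=14: vr[B=4096/2501 D=256/205 E=2 G=3072/1991 H=1024/793] → run D
t=15: vr[B=4096/2501 D=512/205 E=2 G=3072/1991 H=1024/793] → run H
t=16: vr[B=4096/2501 D=512/205 E=2 G=3072/1991 H=1536/793] → run G
t=17: vr[B=4096/2501 D=512/205 E=2 G=4096/1991 H=1536/793] → run B
t=18: vr[D=512/205 E=2 G=4096/1991 H=1536/793] → run H
t=19: vr[D=512/205 E=2 G=4096/1991 H=2048/793] → run E
t=20: vr[D=512/205 E=3 G=4096/1991 H=2048/793] → run G
t=21: vr[D=512/205 E=3 G=5120/1991 H=2048/793] → run D
t=22: vr[D=768/205 E=3 G=5120/1991 H=2048/793] → run G
t=23: vr[D=768/205 E=3 G=6144/1991 H=2048/793] → run H
t=24: vr[D=768/205 E=3 G=6144/1991 H=2560/793] → run E
t=25: vr[D=768/205 E=4 G=6144/1991 H=2560/793] → run G
t=26: vr[D=768/205 E=4 H=2560/793] → run H
t=27: vr[D=768/205 E=4] → run D
t=28: vr[D=1024/205 E=4] → run E
t=29: vr[D=1024/205] → run D
t=30: vr[D=256/41] → run D
t=31: (idle)
t=32: (idle)
t=33: (idle)
t=34: (idle)

running at tick 2 = D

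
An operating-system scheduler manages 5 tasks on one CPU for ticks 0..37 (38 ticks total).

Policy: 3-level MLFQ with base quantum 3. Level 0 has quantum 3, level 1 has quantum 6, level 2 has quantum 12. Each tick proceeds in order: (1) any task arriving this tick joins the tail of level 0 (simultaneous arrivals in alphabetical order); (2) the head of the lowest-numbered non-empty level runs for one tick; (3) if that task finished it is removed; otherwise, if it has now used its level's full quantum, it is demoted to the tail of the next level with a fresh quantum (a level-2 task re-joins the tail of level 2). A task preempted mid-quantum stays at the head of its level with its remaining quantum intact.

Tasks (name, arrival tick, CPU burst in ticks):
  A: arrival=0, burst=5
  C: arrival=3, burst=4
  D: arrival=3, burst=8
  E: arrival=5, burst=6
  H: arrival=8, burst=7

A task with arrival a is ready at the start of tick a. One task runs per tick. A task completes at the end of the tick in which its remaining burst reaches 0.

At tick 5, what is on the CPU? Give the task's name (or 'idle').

t=0: L0/L1/L2 = A/-/- → run A
t=1: L0/L1/L2 = A/-/- → run A
t=2: L0/L1/L2 = A/-/- → run A
t=3: L0/L1/L2 = CD/A/- → run C
t=4: L0/L1/L2 = CD/A/- → run C
t=5: L0/L1/L2 = CDE/A/- → run C
t=6: L0/L1/L2 = DE/AC/- → run D
t=7: L0/L1/L2 = DE/AC/- → run D
t=8: L0/L1/L2 = DEH/AC/- → run D
t=9: L0/L1/L2 = EH/ACD/- → run E
t=10: L0/L1/L2 = EH/ACD/- → run E
t=11: L0/L1/L2 = EH/ACD/- → run E
t=12: L0/L1/L2 = H/ACDE/- → run H
t=13: L0/L1/L2 = H/ACDE/- → run H
t=14: L0/L1/L2 = H/ACDE/- → run H
t=15: L0/L1/L2 = -/ACDEH/- → run A
t=16: L0/L1/L2 = -/ACDEH/- → run A
t=17: L0/L1/L2 = -/CDEH/- → run C
t=18: L0/L1/L2 = -/DEH/- → run D
t=19: L0/L1/L2 = -/DEH/- → run D
t=20: L0/L1/L2 = -/DEH/- → run D
t=21: L0/L1/L2 = -/DEH/- → run D
t=22: L0/L1/L2 = -/DEH/- → run D
t=23: L0/L1/L2 = -/EH/- → run E
t=24: L0/L1/L2 = -/EH/- → run E
t=25: L0/L1/L2 = -/EH/- → run E
t=26: L0/L1/L2 = -/H/- → run H
t=27: L0/L1/L2 = -/H/- → run H
t=28: L0/L1/L2 = -/H/- → run H
t=29: L0/L1/L2 = -/H/- → run H
t=30: (idle)
t=31: (idle)
t=32: (idle)
t=33: (idle)
t=34: (idle)
t=35: (idle)
t=36: (idle)
t=37: (idle)

running at tick 5 = C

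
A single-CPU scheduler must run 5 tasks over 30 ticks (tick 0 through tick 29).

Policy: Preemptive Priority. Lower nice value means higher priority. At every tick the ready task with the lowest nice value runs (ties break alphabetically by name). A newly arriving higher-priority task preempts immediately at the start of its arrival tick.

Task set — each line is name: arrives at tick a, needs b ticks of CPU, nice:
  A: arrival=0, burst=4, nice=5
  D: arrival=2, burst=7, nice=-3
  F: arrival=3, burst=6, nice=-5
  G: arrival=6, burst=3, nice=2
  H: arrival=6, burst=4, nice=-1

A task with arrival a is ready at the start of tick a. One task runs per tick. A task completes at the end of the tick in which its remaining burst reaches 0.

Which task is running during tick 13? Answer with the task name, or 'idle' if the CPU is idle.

running at tick 13 = D

t=0: ready={A} → run A
t=1: ready={A} → run A
t=2: ready={A,D} → run D
t=3: ready={A,D,F} → run F
t=4: ready={A,D,F} → run F
t=5: ready={A,D,F} → run F
t=6: ready={A,D,F,G,H} → run F
t=7: ready={A,D,F,G,H} → run F
t=8: ready={A,D,F,G,H} → run F
t=9: ready={A,D,G,H} → run D
t=10: ready={A,D,G,H} → run D
t=11: ready={A,D,G,H} → run D
t=12: ready={A,D,G,H} → run D
t=13: ready={A,D,G,H} → run D
t=14: ready={A,D,G,H} → run D
t=15: ready={A,G,H} → run H
t=16: ready={A,G,H} → run H
t=17: ready={A,G,H} → run H
t=18: ready={A,G,H} → run H
t=19: ready={A,G} → run G
t=20: ready={A,G} → run G
t=21: ready={A,G} → run G
t=22: ready={A} → run A
t=23: ready={A} → run A
t=24: (idle)
t=25: (idle)
t=26: (idle)
t=27: (idle)
t=28: (idle)
t=29: (idle)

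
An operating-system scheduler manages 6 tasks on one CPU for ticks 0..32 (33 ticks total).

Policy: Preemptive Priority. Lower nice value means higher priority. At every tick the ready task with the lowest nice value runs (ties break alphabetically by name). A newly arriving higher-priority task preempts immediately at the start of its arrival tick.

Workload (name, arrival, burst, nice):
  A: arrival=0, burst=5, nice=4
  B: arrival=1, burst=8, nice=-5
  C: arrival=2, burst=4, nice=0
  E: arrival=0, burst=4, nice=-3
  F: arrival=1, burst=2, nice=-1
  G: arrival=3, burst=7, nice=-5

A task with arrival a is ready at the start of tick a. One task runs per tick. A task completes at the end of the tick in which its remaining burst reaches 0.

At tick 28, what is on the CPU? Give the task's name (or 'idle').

t=0: ready={A,E} → run E
t=1: ready={A,B,E,F} → run B
t=2: ready={A,B,C,E,F} → run B
t=3: ready={A,B,C,E,F,G} → run B
t=4: ready={A,B,C,E,F,G} → run B
t=5: ready={A,B,C,E,F,G} → run B
t=6: ready={A,B,C,E,F,G} → run B
t=7: ready={A,B,C,E,F,G} → run B
t=8: ready={A,B,C,E,F,G} → run B
t=9: ready={A,C,E,F,G} → run G
t=10: ready={A,C,E,F,G} → run G
t=11: ready={A,C,E,F,G} → run G
t=12: ready={A,C,E,F,G} → run G
t=13: ready={A,C,E,F,G} → run G
t=14: ready={A,C,E,F,G} → run G
t=15: ready={A,C,E,F,G} → run G
t=16: ready={A,C,E,F} → run E
t=17: ready={A,C,E,F} → run E
t=18: ready={A,C,E,F} → run E
t=19: ready={A,C,F} → run F
t=20: ready={A,C,F} → run F
t=21: ready={A,C} → run C
t=22: ready={A,C} → run C
t=23: ready={A,C} → run C
t=24: ready={A,C} → run C
t=25: ready={A} → run A
t=26: ready={A} → run A
t=27: ready={A} → run A
t=28: ready={A} → run A
t=29: ready={A} → run A
t=30: (idle)
t=31: (idle)
t=32: (idle)

running at tick 28 = A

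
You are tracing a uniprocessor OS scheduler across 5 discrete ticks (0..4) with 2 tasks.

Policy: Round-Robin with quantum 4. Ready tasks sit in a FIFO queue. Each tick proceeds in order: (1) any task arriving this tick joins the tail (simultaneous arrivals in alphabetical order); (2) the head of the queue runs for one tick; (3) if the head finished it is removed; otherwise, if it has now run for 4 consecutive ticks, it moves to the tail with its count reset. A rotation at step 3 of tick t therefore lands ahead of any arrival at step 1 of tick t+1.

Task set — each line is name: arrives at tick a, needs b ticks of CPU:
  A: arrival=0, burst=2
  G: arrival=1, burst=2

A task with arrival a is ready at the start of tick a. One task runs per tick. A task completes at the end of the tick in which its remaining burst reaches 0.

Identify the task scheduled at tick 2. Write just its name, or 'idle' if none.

t=0: queue=[A] q_used=0 → run A
t=1: queue=[A,G] q_used=1 → run A
t=2: queue=[G] q_used=0 → run G
t=3: queue=[G] q_used=1 → run G
t=4: (idle)

running at tick 2 = G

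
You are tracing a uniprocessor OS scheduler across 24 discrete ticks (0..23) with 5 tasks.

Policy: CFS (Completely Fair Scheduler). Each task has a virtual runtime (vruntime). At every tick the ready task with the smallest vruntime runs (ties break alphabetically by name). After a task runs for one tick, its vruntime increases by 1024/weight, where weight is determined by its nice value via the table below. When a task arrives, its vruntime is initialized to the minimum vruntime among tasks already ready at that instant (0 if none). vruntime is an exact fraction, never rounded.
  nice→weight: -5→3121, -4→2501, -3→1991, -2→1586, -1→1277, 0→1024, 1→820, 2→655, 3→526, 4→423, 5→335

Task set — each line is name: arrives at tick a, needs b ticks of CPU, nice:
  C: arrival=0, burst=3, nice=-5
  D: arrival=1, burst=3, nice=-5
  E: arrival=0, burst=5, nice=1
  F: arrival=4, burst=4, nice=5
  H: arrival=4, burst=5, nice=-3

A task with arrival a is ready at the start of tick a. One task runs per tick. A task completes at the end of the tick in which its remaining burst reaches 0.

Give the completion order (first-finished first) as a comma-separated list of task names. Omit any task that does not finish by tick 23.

t=0: vr[C=0 E=0] → run C
t=1: vr[C=1024/3121 D=0 E=0] → run D
t=2: vr[C=1024/3121 D=1024/3121 E=0] → run E
t=3: vr[C=1024/3121 D=1024/3121 E=256/205] → run C
t=4: vr[C=2048/3121 D=1024/3121 E=256/205 F=1024/3121 H=1024/3121] → run D
t=5: vr[C=2048/3121 D=2048/3121 E=256/205 F=1024/3121 H=1024/3121] → run F
t=6: vr[C=2048/3121 D=2048/3121 E=256/205 F=3538944/1045535 H=1024/3121] → run H
t=7: vr[C=2048/3121 D=2048/3121 E=256/205 F=3538944/1045535 H=5234688/6213911] → run C
t=8: vr[D=2048/3121 E=256/205 F=3538944/1045535 H=5234688/6213911] → run D
t=9: vr[E=256/205 F=3538944/1045535 H=5234688/6213911] → run H
t=10: vr[E=256/205 F=3538944/1045535 H=8430592/6213911] → run E
t=11: vr[E=512/205 F=3538944/1045535 H=8430592/6213911] → run H
t=12: vr[E=512/205 F=3538944/1045535 H=11626496/6213911] → run H
t=13: vr[E=512/205 F=3538944/1045535 H=14822400/6213911] → run H
t=14: vr[E=512/205 F=3538944/1045535] → run E
t=15: vr[E=768/205 F=3538944/1045535] → run F
t=16: vr[E=768/205 F=6734848/1045535] → run E
t=17: vr[E=1024/205 F=6734848/1045535] → run E
t=18: vr[F=6734848/1045535] → run F
t=19: vr[F=9930752/1045535] → run F
t=20: (idle)
t=21: (idle)
t=22: (idle)
t=23: (idle)

completion order = C, D, H, E, F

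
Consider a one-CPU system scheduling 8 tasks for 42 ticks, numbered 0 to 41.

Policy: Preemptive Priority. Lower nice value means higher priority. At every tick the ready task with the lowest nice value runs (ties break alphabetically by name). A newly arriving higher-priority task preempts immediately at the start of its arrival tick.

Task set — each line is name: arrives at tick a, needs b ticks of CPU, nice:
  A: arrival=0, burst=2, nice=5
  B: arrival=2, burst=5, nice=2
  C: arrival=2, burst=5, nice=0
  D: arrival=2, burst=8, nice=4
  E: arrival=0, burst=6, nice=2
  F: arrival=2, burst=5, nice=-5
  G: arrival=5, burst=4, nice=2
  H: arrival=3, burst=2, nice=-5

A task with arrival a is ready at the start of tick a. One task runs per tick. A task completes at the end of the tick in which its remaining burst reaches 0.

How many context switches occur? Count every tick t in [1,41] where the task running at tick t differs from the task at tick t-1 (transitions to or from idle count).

t=0: ready={A,E} → run E
t=1: ready={A,E} → run E
t=2: ready={A,B,C,D,E,F} → run F
t=3: ready={A,B,C,D,E,F,H} → run F
t=4: ready={A,B,C,D,E,F,H} → run F
t=5: ready={A,B,C,D,E,F,G,H} → run F
t=6: ready={A,B,C,D,E,F,G,H} → run F
t=7: ready={A,B,C,D,E,G,H} → run H
t=8: ready={A,B,C,D,E,G,H} → run H
t=9: ready={A,B,C,D,E,G} → run C
t=10: ready={A,B,C,D,E,G} → run C
t=11: ready={A,B,C,D,E,G} → run C
t=12: ready={A,B,C,D,E,G} → run C
t=13: ready={A,B,C,D,E,G} → run C
t=14: ready={A,B,D,E,G} → run B
t=15: ready={A,B,D,E,G} → run B
t=16: ready={A,B,D,E,G} → run B
t=17: ready={A,B,D,E,G} → run B
t=18: ready={A,B,D,E,G} → run B
t=19: ready={A,D,E,G} → run E
t=20: ready={A,D,E,G} → run E
t=21: ready={A,D,E,G} → run E
t=22: ready={A,D,E,G} → run E
t=23: ready={A,D,G} → run G
t=24: ready={A,D,G} → run G
t=25: ready={A,D,G} → run G
t=26: ready={A,D,G} → run G
t=27: ready={A,D} → run D
t=28: ready={A,D} → run D
t=29: ready={A,D} → run D
t=30: ready={A,D} → run D
t=31: ready={A,D} → run D
t=32: ready={A,D} → run D
t=33: ready={A,D} → run D
t=34: ready={A,D} → run D
t=35: ready={A} → run A
t=36: ready={A} → run A
t=37: (idle)
t=38: (idle)
t=39: (idle)
t=40: (idle)
t=41: (idle)

context switches = 9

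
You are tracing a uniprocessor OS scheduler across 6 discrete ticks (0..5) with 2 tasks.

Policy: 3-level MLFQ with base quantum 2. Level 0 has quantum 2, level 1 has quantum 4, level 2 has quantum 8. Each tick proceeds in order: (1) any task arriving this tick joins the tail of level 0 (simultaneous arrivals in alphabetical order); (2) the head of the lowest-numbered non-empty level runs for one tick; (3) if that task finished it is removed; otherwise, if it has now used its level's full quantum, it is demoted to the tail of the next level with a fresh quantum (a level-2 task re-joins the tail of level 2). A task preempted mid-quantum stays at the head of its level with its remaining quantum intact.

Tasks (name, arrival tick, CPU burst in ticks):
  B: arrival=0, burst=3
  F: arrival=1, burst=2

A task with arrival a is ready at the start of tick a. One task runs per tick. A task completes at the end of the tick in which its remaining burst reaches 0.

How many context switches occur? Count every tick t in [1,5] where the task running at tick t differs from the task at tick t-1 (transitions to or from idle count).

context switches = 3

t=0: L0/L1/L2 = B/-/- → run B
t=1: L0/L1/L2 = BF/-/- → run B
t=2: L0/L1/L2 = F/B/- → run F
t=3: L0/L1/L2 = F/B/- → run F
t=4: L0/L1/L2 = -/B/- → run B
t=5: (idle)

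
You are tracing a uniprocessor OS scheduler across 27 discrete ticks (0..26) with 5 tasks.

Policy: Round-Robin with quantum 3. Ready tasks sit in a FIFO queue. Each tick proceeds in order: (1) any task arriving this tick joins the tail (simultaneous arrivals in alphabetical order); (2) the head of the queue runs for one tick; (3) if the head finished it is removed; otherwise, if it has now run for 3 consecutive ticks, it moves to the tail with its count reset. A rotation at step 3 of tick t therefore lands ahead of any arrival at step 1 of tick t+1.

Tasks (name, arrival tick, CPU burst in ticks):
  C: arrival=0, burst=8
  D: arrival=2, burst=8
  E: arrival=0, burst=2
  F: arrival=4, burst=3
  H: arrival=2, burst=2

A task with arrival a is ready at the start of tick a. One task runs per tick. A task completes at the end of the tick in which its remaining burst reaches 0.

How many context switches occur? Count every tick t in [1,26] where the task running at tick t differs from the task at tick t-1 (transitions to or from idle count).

context switches = 9

t=0: queue=[C,E] q_used=0 → run C
t=1: queue=[C,E] q_used=1 → run C
t=2: queue=[C,E,D,H] q_used=2 → run C
t=3: queue=[E,D,H,C] q_used=0 → run E
t=4: queue=[E,D,H,C,F] q_used=1 → run E
t=5: queue=[D,H,C,F] q_used=0 → run D
t=6: queue=[D,H,C,F] q_used=1 → run D
t=7: queue=[D,H,C,F] q_used=2 → run D
t=8: queue=[H,C,F,D] q_used=0 → run H
t=9: queue=[H,C,F,D] q_used=1 → run H
t=10: queue=[C,F,D] q_used=0 → run C
t=11: queue=[C,F,D] q_used=1 → run C
t=12: queue=[C,F,D] q_used=2 → run C
t=13: queue=[F,D,C] q_used=0 → run F
t=14: queue=[F,D,C] q_used=1 → run F
t=15: queue=[F,D,C] q_used=2 → run F
t=16: queue=[D,C] q_used=0 → run D
t=17: queue=[D,C] q_used=1 → run D
t=18: queue=[D,C] q_used=2 → run D
t=19: queue=[C,D] q_used=0 → run C
t=20: queue=[C,D] q_used=1 → run C
t=21: queue=[D] q_used=0 → run D
t=22: queue=[D] q_used=1 → run D
t=23: (idle)
t=24: (idle)
t=25: (idle)
t=26: (idle)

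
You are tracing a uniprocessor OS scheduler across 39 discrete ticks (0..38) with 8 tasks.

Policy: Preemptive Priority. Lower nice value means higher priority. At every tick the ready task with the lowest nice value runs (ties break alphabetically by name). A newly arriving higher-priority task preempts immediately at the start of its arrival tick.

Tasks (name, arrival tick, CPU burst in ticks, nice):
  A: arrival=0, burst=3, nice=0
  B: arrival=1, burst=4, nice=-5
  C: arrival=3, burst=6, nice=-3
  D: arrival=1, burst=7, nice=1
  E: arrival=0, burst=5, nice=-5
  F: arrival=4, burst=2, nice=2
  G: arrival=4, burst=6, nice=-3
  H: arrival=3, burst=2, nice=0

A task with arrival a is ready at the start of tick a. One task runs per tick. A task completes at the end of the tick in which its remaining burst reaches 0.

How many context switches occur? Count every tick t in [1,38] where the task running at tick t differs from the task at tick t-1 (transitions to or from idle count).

context switches = 9

t=0: ready={A,E} → run E
t=1: ready={A,B,D,E} → run B
t=2: ready={A,B,D,E} → run B
t=3: ready={A,B,C,D,E,H} → run B
t=4: ready={A,B,C,D,E,F,G,H} → run B
t=5: ready={A,C,D,E,F,G,H} → run E
t=6: ready={A,C,D,E,F,G,H} → run E
t=7: ready={A,C,D,E,F,G,H} → run E
t=8: ready={A,C,D,E,F,G,H} → run E
t=9: ready={A,C,D,F,G,H} → run C
t=10: ready={A,C,D,F,G,H} → run C
t=11: ready={A,C,D,F,G,H} → run C
t=12: ready={A,C,D,F,G,H} → run C
t=13: ready={A,C,D,F,G,H} → run C
t=14: ready={A,C,D,F,G,H} → run C
t=15: ready={A,D,F,G,H} → run G
t=16: ready={A,D,F,G,H} → run G
t=17: ready={A,D,F,G,H} → run G
t=18: ready={A,D,F,G,H} → run G
t=19: ready={A,D,F,G,H} → run G
t=20: ready={A,D,F,G,H} → run G
t=21: ready={A,D,F,H} → run A
t=22: ready={A,D,F,H} → run A
t=23: ready={A,D,F,H} → run A
t=24: ready={D,F,H} → run H
t=25: ready={D,F,H} → run H
t=26: ready={D,F} → run D
t=27: ready={D,F} → run D
t=28: ready={D,F} → run D
t=29: ready={D,F} → run D
t=30: ready={D,F} → run D
t=31: ready={D,F} → run D
t=32: ready={D,F} → run D
t=33: ready={F} → run F
t=34: ready={F} → run F
t=35: (idle)
t=36: (idle)
t=37: (idle)
t=38: (idle)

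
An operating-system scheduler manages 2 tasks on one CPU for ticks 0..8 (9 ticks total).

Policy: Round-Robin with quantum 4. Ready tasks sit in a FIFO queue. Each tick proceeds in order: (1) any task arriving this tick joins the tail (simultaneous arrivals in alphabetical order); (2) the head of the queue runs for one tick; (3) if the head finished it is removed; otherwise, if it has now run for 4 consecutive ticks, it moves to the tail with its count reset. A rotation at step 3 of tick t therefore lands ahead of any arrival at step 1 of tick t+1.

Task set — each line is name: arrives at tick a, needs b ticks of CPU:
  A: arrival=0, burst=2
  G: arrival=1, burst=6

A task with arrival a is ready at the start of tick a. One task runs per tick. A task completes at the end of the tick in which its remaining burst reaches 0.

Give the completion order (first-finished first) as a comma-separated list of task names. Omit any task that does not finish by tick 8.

t=0: queue=[A] q_used=0 → run A
t=1: queue=[A,G] q_used=1 → run A
t=2: queue=[G] q_used=0 → run G
t=3: queue=[G] q_used=1 → run G
t=4: queue=[G] q_used=2 → run G
t=5: queue=[G] q_used=3 → run G
t=6: queue=[G] q_used=0 → run G
t=7: queue=[G] q_used=1 → run G
t=8: (idle)

completion order = A, G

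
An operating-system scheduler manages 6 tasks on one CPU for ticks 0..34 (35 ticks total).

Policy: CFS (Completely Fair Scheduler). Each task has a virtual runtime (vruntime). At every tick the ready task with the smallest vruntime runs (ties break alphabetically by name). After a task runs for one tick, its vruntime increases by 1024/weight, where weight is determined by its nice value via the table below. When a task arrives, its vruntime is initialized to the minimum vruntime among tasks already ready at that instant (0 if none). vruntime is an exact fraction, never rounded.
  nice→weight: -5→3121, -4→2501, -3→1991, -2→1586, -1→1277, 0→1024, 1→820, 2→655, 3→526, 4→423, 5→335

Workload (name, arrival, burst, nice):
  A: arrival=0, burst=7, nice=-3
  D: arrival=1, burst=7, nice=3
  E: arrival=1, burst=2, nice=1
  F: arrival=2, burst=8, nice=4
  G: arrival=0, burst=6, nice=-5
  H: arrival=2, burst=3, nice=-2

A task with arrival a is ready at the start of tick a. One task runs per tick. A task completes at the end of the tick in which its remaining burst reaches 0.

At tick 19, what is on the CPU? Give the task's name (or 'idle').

t=0: vr[A=0 G=0] → run A
t=1: vr[A=1024/1991 D=0 E=0 G=0] → run D
t=2: vr[A=1024/1991 D=512/263 E=0 F=0 G=0 H=0] → run E
t=3: vr[A=1024/1991 D=512/263 E=256/205 F=0 G=0 H=0] → run F
t=4: vr[A=1024/1991 D=512/263 E=256/205 F=1024/423 G=0 H=0] → run G
t=5: vr[A=1024/1991 D=512/263 E=256/205 F=1024/423 G=1024/3121 H=0] → run H
t=6: vr[A=1024/1991 D=512/263 E=256/205 F=1024/423 G=1024/3121 H=512/793] → run G
t=7: vr[A=1024/1991 D=512/263 E=256/205 F=1024/423 G=2048/3121 H=512/793] → run A
t=8: vr[A=2048/1991 D=512/263 E=256/205 F=1024/423 G=2048/3121 H=512/793] → run H
t=9: vr[A=2048/1991 D=512/263 E=256/205 F=1024/423 G=2048/3121 H=1024/793] → run G
t=10: vr[A=2048/1991 D=512/263 E=256/205 F=1024/423 G=3072/3121 H=1024/793] → run G
t=11: vr[A=2048/1991 D=512/263 E=256/205 F=1024/423 G=4096/3121 H=1024/793] → run A
t=12: vr[A=3072/1991 D=512/263 E=256/205 F=1024/423 G=4096/3121 H=1024/793] → run E
t=13: vr[A=3072/1991 D=512/263 F=1024/423 G=4096/3121 H=1024/793] → run H
t=14: vr[A=3072/1991 D=512/263 F=1024/423 G=4096/3121] → run G
t=15: vr[A=3072/1991 D=512/263 F=1024/423 G=5120/3121] → run A
t=16: vr[A=4096/1991 D=512/263 F=1024/423 G=5120/3121] → run G
t=17: vr[A=4096/1991 D=512/263 F=1024/423] → run D
t=18: vr[A=4096/1991 D=1024/263 F=1024/423] → run A
t=19: vr[A=5120/1991 D=1024/263 F=1024/423] → run F
t=20: vr[A=5120/1991 D=1024/263 F=2048/423] → run A
t=21: vr[A=6144/1991 D=1024/263 F=2048/423] → run A
t=22: vr[D=1024/263 F=2048/423] → run D
t=23: vr[D=1536/263 F=2048/423] → run F
t=24: vr[D=1536/263 F=1024/141] → run D
t=25: vr[D=2048/263 F=1024/141] → run F
t=26: vr[D=2048/263 F=4096/423] → run D
t=27: vr[D=2560/263 F=4096/423] → run F
t=28: vr[D=2560/263 F=5120/423] → run D
t=29: vr[D=3072/263 F=5120/423] → run D
t=30: vr[F=5120/423] → run F
t=31: vr[F=2048/141] → run F
t=32: vr[F=7168/423] → run F
t=33: (idle)
t=34: (idle)

running at tick 19 = F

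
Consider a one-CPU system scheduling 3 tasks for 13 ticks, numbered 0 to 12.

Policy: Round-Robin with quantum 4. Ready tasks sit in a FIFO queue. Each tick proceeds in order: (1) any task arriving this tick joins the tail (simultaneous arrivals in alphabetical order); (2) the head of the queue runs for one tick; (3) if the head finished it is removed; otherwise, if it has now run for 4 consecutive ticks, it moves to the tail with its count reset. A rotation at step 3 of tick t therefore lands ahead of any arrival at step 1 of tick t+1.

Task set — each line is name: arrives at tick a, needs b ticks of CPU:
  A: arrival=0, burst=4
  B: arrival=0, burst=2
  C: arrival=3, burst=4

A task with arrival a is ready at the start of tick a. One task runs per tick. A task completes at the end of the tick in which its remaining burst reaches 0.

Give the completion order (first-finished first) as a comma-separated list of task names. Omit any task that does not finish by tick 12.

t=0: queue=[A,B] q_used=0 → run A
t=1: queue=[A,B] q_used=1 → run A
t=2: queue=[A,B] q_used=2 → run A
t=3: queue=[A,B,C] q_used=3 → run A
t=4: queue=[B,C] q_used=0 → run B
t=5: queue=[B,C] q_used=1 → run B
t=6: queue=[C] q_used=0 → run C
t=7: queue=[C] q_used=1 → run C
t=8: queue=[C] q_used=2 → run C
t=9: queue=[C] q_used=3 → run C
t=10: (idle)
t=11: (idle)
t=12: (idle)

completion order = A, B, C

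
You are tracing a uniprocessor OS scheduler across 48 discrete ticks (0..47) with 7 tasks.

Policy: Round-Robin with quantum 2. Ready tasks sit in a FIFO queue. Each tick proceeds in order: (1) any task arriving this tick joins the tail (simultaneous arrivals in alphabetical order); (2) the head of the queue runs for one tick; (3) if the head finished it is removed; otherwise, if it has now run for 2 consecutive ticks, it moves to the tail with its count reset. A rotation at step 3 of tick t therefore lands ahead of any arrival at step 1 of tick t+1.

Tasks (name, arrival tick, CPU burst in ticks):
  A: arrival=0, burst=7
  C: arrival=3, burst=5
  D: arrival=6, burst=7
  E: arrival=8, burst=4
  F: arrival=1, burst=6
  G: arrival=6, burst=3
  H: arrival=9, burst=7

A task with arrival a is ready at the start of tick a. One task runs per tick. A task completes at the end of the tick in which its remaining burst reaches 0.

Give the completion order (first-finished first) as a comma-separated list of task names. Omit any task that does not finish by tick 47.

completion order = F, A, G, C, E, D, H

t=0: queue=[A] q_used=0 → run A
t=1: queue=[A,F] q_used=1 → run A
t=2: queue=[F,A] q_used=0 → run F
t=3: queue=[F,A,C] q_used=1 → run F
t=4: queue=[A,C,F] q_used=0 → run A
t=5: queue=[A,C,F] q_used=1 → run A
t=6: queue=[C,F,A,D,G] q_used=0 → run C
t=7: queue=[C,F,A,D,G] q_used=1 → run C
t=8: queue=[F,A,D,G,C,E] q_used=0 → run F
t=9: queue=[F,A,D,G,C,E,H] q_used=1 → run F
t=10: queue=[A,D,G,C,E,H,F] q_used=0 → run A
t=11: queue=[A,D,G,C,E,H,F] q_used=1 → run A
t=12: queue=[D,G,C,E,H,F,A] q_used=0 → run D
t=13: queue=[D,G,C,E,H,F,A] q_used=1 → run D
t=14: queue=[G,C,E,H,F,A,D] q_used=0 → run G
t=15: queue=[G,C,E,H,F,A,D] q_used=1 → run G
t=16: queue=[C,E,H,F,A,D,G] q_used=0 → run C
t=17: queue=[C,E,H,F,A,D,G] q_used=1 → run C
t=18: queue=[E,H,F,A,D,G,C] q_used=0 → run E
t=19: queue=[E,H,F,A,D,G,C] q_used=1 → run E
t=20: queue=[H,F,A,D,G,C,E] q_used=0 → run H
t=21: queue=[H,F,A,D,G,C,E] q_used=1 → run H
t=22: queue=[F,A,D,G,C,E,H] q_used=0 → run F
t=23: queue=[F,A,D,G,C,E,H] q_used=1 → run F
t=24: queue=[A,D,G,C,E,H] q_used=0 → run A
t=25: queue=[D,G,C,E,H] q_used=0 → run D
t=26: queue=[D,G,C,E,H] q_used=1 → run D
t=27: queue=[G,C,E,H,D] q_used=0 → run G
t=28: queue=[C,E,H,D] q_used=0 → run C
t=29: queue=[E,H,D] q_used=0 → run E
t=30: queue=[E,H,D] q_used=1 → run E
t=31: queue=[H,D] q_used=0 → run H
t=32: queue=[H,D] q_used=1 → run H
t=33: queue=[D,H] q_used=0 → run D
t=34: queue=[D,H] q_used=1 → run D
t=35: queue=[H,D] q_used=0 → run H
t=36: queue=[H,D] q_used=1 → run H
t=37: queue=[D,H] q_used=0 → run D
t=38: queue=[H] q_used=0 → run H
t=39: (idle)
t=40: (idle)
t=41: (idle)
t=42: (idle)
t=43: (idle)
t=44: (idle)
t=45: (idle)
t=46: (idle)
t=47: (idle)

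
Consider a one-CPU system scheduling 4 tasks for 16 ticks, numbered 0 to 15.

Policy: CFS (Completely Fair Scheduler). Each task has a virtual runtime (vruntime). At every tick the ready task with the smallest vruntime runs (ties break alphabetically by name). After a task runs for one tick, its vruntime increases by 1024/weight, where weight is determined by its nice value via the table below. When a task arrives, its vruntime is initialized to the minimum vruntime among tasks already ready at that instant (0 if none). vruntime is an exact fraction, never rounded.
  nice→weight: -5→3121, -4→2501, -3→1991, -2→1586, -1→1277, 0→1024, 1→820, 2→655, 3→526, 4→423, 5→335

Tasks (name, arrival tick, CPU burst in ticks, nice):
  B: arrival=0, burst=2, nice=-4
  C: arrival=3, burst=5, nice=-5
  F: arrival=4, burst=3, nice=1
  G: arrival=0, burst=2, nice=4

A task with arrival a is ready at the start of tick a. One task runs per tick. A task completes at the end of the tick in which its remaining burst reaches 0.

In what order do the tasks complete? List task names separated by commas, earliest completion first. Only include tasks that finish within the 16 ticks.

t=0: vr[B=0 G=0] → run B
t=1: vr[B=1024/2501 G=0] → run G
t=2: vr[B=1024/2501 G=1024/423] → run B
t=3: vr[C=1024/423 G=1024/423] → run C
t=4: vr[C=3629056/1320183 F=1024/423 G=1024/423] → run F
t=5: vr[C=3629056/1320183 F=318208/86715 G=1024/423] → run G
t=6: vr[C=3629056/1320183 F=318208/86715] → run C
t=7: vr[C=4062208/1320183 F=318208/86715] → run C
t=8: vr[C=4495360/1320183 F=318208/86715] → run C
t=9: vr[C=4928512/1320183 F=318208/86715] → run F
t=10: vr[C=4928512/1320183 F=426496/86715] → run C
t=11: vr[F=426496/86715] → run F
t=12: (idle)
t=13: (idle)
t=14: (idle)
t=15: (idle)

completion order = B, G, C, F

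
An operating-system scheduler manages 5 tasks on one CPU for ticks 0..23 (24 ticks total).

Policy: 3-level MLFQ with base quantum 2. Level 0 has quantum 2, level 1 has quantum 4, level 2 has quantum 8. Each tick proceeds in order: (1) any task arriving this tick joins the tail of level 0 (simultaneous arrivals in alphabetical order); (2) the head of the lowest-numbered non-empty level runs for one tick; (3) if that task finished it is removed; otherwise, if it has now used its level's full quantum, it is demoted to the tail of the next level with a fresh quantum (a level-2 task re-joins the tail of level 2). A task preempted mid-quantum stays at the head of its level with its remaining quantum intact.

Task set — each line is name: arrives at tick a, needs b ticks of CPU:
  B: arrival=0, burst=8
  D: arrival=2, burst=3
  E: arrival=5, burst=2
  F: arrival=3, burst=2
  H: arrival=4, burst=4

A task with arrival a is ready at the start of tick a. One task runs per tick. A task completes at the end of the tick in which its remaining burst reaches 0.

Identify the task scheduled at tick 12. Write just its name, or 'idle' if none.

t=0: L0/L1/L2 = B/-/- → run B
t=1: L0/L1/L2 = B/-/- → run B
t=2: L0/L1/L2 = D/B/- → run D
t=3: L0/L1/L2 = DF/B/- → run D
t=4: L0/L1/L2 = FH/BD/- → run F
t=5: L0/L1/L2 = FHE/BD/- → run F
t=6: L0/L1/L2 = HE/BD/- → run H
t=7: L0/L1/L2 = HE/BD/- → run H
t=8: L0/L1/L2 = E/BDH/- → run E
t=9: L0/L1/L2 = E/BDH/- → run E
t=10: L0/L1/L2 = -/BDH/- → run B
t=11: L0/L1/L2 = -/BDH/- → run B
t=12: L0/L1/L2 = -/BDH/- → run B
t=13: L0/L1/L2 = -/BDH/- → run B
t=14: L0/L1/L2 = -/DH/B → run D
t=15: L0/L1/L2 = -/H/B → run H
t=16: L0/L1/L2 = -/H/B → run H
t=17: L0/L1/L2 = -/-/B → run B
t=18: L0/L1/L2 = -/-/B → run B
t=19: (idle)
t=20: (idle)
t=21: (idle)
t=22: (idle)
t=23: (idle)

running at tick 12 = B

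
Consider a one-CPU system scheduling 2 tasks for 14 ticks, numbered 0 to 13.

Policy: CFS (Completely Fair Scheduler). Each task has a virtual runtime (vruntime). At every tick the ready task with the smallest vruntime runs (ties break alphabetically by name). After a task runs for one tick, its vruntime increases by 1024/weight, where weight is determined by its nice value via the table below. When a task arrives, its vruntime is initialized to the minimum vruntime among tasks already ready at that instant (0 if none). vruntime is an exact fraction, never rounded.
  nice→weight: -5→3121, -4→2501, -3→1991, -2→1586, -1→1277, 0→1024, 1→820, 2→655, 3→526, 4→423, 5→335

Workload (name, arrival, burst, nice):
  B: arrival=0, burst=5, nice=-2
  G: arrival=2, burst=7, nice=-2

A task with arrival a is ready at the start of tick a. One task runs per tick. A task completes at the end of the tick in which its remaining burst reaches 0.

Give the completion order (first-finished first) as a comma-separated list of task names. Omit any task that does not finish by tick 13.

t=0: vr[B=0] → run B
t=1: vr[B=512/793] → run B
t=2: vr[B=1024/793 G=1024/793] → run B
t=3: vr[B=1536/793 G=1024/793] → run G
t=4: vr[B=1536/793 G=1536/793] → run B
t=5: vr[B=2048/793 G=1536/793] → run G
t=6: vr[B=2048/793 G=2048/793] → run B
t=7: vr[G=2048/793] → run G
t=8: vr[G=2560/793] → run G
t=9: vr[G=3072/793] → run G
t=10: vr[G=3584/793] → run G
t=11: vr[G=4096/793] → run G
t=12: (idle)
t=13: (idle)

completion order = B, G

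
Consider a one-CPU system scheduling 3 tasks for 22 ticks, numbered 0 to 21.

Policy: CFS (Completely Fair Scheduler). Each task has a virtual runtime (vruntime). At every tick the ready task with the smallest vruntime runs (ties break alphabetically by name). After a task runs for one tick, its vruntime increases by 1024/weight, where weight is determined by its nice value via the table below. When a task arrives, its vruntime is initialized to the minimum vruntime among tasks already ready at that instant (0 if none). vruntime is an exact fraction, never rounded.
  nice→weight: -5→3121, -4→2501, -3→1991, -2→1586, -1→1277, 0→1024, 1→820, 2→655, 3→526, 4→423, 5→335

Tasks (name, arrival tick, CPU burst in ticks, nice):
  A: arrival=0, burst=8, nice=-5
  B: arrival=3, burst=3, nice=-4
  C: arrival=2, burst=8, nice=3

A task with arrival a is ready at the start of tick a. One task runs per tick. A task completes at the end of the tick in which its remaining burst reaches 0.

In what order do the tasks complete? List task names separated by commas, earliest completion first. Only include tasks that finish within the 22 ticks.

completion order = B, A, C

t=0: vr[A=0] → run A
t=1: vr[A=1024/3121] → run A
t=2: vr[A=2048/3121 C=2048/3121] → run A
t=3: vr[A=3072/3121 B=2048/3121 C=2048/3121] → run B
t=4: vr[A=3072/3121 B=8317952/7805621 C=2048/3121] → run C
t=5: vr[A=3072/3121 B=8317952/7805621 C=2136576/820823] → run A
t=6: vr[A=4096/3121 B=8317952/7805621 C=2136576/820823] → run B
t=7: vr[A=4096/3121 B=11513856/7805621 C=2136576/820823] → run A
t=8: vr[A=5120/3121 B=11513856/7805621 C=2136576/820823] → run B
t=9: vr[A=5120/3121 C=2136576/820823] → run A
t=10: vr[A=6144/3121 C=2136576/820823] → run A
t=11: vr[A=7168/3121 C=2136576/820823] → run A
t=12: vr[C=2136576/820823] → run C
t=13: vr[C=3734528/820823] → run C
t=14: vr[C=5332480/820823] → run C
t=15: vr[C=6930432/820823] → run C
t=16: vr[C=8528384/820823] → run C
t=17: vr[C=10126336/820823] → run C
t=18: vr[C=11724288/820823] → run C
t=19: (idle)
t=20: (idle)
t=21: (idle)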